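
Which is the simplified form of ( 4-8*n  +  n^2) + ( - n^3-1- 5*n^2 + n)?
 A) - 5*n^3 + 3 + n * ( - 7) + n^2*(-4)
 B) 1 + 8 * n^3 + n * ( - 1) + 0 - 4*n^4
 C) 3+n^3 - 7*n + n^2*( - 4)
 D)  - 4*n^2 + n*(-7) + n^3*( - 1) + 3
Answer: D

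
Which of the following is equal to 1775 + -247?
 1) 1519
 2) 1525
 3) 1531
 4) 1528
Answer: 4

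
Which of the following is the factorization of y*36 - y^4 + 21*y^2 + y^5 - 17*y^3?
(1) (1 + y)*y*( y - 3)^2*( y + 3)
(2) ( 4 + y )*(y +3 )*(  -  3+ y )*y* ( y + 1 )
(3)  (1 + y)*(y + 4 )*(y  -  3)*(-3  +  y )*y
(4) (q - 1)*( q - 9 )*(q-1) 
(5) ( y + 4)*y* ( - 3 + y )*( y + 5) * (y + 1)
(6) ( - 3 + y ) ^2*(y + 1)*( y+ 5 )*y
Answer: 3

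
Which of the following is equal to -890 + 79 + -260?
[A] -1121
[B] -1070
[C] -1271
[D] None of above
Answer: D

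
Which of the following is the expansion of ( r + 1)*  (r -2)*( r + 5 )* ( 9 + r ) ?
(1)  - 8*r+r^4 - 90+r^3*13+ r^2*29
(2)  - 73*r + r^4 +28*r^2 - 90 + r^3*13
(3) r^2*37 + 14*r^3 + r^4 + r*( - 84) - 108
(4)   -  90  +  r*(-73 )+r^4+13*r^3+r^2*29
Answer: 4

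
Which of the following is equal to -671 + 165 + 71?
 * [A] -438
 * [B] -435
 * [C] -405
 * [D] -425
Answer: B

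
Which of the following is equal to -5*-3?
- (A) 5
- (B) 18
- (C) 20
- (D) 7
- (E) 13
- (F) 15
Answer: F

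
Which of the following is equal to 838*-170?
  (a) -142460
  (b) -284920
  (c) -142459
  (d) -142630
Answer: a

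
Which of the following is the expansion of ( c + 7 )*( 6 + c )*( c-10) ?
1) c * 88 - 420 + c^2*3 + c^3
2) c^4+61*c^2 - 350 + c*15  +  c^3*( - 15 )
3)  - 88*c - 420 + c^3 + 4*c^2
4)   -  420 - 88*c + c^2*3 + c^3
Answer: 4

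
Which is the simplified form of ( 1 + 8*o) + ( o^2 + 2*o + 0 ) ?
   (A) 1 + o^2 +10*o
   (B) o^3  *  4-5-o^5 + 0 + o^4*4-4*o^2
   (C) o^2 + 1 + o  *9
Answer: A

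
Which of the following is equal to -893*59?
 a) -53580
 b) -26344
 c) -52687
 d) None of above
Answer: c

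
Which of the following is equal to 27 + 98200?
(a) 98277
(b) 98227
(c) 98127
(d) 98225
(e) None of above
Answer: b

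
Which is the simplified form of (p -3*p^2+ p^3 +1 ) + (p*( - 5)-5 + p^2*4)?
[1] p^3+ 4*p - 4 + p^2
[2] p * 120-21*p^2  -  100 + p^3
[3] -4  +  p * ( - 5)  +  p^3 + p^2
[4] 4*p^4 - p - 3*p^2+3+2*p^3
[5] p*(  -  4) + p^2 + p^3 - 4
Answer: 5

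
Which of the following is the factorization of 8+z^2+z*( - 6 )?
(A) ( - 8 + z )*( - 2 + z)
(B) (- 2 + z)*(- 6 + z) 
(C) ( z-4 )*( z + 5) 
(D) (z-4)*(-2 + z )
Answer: D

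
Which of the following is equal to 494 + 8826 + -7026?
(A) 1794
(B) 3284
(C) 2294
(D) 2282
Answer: C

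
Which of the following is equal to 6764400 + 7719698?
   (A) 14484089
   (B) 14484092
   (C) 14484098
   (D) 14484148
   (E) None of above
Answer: C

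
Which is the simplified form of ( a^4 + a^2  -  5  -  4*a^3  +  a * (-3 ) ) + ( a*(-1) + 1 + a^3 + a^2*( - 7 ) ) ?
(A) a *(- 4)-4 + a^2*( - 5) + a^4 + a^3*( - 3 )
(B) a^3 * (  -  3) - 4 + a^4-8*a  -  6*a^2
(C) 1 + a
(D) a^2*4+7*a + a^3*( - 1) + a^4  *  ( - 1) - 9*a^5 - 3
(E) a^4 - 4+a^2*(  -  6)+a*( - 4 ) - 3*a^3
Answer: E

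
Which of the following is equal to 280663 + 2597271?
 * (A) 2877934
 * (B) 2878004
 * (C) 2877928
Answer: A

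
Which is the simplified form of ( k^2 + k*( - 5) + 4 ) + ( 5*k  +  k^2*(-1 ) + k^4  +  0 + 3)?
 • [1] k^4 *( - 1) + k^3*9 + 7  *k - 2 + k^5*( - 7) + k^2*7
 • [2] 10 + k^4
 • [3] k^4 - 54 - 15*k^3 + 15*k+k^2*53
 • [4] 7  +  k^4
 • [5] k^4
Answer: 4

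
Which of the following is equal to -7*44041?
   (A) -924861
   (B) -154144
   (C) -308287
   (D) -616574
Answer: C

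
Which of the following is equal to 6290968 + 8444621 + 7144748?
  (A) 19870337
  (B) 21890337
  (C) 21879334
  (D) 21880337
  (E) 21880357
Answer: D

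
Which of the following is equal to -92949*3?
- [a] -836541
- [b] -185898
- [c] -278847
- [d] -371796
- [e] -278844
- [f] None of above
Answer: c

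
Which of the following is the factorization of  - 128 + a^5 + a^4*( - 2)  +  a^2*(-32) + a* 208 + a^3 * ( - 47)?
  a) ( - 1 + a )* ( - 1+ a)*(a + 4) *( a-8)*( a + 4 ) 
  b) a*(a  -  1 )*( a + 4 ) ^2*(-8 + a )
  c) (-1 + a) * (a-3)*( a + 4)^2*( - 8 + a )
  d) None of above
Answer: a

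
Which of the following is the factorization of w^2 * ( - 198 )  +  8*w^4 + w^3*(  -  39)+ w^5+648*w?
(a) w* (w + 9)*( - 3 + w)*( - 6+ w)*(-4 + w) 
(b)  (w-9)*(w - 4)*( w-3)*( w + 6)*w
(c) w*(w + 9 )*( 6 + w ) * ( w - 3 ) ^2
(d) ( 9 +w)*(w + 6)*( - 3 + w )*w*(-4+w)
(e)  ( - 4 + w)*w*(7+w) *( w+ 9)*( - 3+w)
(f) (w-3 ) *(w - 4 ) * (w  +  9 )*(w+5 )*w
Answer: d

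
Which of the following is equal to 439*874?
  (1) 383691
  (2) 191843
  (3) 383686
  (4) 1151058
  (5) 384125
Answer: 3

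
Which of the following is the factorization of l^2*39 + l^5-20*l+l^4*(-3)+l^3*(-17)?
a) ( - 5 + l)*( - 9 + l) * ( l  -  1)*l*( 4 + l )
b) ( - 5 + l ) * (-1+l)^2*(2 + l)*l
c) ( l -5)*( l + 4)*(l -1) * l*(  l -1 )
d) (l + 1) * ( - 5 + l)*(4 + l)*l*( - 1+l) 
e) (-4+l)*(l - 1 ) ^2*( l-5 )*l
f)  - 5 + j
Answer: c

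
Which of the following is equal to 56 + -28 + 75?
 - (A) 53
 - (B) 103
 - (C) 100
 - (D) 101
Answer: B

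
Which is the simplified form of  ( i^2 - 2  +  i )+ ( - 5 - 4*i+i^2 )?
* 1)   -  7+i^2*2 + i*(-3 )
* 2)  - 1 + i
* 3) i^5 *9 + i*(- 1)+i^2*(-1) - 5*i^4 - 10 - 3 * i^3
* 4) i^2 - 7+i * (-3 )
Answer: 1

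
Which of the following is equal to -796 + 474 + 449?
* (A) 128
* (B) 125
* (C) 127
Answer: C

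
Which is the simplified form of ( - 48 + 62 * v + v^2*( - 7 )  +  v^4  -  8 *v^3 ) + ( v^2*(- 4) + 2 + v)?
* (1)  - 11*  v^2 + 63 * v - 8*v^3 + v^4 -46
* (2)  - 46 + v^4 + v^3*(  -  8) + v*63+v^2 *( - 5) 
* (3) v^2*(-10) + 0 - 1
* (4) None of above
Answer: 1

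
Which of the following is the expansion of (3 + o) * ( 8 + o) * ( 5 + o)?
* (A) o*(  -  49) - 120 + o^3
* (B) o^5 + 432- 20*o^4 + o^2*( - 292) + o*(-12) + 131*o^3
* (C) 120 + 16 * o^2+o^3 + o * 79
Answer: C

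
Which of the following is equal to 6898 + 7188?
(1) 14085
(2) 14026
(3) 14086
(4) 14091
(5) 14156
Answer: 3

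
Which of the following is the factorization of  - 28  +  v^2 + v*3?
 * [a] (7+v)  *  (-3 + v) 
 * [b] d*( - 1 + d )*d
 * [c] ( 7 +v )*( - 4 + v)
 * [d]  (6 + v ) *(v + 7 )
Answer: c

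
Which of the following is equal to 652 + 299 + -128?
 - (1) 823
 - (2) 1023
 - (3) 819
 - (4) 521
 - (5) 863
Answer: 1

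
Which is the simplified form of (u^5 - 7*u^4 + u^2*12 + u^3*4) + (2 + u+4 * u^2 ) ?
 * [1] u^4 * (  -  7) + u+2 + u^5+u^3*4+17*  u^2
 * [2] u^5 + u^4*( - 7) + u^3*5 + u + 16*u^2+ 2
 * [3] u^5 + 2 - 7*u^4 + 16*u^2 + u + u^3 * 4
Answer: 3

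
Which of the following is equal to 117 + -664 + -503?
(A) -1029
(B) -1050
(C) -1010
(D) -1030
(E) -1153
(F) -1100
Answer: B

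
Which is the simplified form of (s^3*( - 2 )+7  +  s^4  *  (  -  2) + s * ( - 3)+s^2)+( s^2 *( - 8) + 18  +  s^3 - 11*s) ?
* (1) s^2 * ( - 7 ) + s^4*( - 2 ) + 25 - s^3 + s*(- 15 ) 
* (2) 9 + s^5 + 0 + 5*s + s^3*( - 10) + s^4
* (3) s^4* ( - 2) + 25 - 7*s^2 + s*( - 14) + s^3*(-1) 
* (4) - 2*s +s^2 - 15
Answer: 3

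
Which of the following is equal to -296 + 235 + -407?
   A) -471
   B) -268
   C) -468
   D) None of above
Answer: C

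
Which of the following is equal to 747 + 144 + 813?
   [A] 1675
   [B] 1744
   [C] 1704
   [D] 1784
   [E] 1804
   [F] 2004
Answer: C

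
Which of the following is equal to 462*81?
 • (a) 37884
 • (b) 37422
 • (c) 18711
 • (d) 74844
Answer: b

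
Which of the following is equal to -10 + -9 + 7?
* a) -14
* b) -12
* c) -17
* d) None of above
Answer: b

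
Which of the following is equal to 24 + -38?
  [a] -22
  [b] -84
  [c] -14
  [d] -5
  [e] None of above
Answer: c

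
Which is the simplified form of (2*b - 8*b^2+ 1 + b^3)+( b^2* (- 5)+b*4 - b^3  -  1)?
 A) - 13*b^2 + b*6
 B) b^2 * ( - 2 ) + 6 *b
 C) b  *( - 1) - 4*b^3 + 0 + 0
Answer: A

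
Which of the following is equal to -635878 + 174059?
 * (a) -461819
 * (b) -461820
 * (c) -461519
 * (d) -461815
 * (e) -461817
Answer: a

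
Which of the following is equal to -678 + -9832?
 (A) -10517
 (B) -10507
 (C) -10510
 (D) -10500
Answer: C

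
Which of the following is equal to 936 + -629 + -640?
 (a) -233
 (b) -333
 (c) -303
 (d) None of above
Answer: b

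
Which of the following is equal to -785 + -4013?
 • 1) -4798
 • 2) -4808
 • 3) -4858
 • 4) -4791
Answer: 1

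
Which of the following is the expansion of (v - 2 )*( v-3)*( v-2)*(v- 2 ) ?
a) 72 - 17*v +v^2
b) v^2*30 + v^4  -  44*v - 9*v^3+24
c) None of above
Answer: b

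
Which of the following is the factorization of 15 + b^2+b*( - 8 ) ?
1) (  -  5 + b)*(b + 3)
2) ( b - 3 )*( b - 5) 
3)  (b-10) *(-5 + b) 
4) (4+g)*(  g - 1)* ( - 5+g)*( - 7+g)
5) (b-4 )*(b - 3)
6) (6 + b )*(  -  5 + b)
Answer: 2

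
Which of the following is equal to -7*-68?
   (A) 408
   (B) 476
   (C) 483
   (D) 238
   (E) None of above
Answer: B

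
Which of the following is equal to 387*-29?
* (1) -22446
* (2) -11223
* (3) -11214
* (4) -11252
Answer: 2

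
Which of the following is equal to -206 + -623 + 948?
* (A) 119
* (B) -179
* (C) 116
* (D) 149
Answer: A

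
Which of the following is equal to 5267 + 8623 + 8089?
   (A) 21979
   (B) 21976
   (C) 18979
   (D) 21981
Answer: A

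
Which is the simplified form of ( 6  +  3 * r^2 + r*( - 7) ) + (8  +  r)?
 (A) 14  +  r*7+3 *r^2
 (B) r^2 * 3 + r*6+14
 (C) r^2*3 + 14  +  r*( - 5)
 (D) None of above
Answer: D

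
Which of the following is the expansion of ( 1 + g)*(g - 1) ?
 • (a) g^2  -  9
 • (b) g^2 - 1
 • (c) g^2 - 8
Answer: b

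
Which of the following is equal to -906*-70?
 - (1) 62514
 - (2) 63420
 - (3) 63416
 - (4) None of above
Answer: 2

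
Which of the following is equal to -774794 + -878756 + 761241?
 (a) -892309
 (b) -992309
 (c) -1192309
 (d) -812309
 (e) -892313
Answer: a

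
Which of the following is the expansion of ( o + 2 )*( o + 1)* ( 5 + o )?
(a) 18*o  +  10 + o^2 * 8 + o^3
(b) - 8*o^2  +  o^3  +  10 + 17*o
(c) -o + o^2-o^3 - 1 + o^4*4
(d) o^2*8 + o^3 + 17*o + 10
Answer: d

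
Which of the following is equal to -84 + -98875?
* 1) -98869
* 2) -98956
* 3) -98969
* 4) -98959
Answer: 4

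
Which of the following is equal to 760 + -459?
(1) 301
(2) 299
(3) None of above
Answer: 1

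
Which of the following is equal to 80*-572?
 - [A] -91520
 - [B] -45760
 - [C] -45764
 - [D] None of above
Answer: B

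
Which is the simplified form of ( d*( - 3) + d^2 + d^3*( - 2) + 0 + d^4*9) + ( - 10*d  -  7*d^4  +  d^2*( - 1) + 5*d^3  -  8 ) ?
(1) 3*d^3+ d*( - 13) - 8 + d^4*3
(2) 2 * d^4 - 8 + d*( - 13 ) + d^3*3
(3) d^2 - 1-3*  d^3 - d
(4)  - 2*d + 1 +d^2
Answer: 2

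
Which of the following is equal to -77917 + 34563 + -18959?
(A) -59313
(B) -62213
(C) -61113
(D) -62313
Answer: D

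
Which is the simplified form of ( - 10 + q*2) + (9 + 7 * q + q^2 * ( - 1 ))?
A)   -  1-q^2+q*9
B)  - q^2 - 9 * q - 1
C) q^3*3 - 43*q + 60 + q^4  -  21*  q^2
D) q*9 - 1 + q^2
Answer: A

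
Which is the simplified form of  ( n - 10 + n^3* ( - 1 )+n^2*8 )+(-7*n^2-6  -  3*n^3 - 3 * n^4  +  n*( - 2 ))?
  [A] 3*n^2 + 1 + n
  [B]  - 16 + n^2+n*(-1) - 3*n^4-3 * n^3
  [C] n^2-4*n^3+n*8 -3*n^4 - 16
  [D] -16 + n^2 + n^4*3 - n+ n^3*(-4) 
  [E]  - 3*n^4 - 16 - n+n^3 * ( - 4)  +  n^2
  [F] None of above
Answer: E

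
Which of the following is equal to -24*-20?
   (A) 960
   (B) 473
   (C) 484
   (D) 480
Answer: D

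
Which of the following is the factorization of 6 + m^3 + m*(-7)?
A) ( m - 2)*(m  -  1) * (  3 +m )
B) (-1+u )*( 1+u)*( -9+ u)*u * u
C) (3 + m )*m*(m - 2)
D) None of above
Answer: A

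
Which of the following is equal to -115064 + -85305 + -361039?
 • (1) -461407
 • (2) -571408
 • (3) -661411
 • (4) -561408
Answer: 4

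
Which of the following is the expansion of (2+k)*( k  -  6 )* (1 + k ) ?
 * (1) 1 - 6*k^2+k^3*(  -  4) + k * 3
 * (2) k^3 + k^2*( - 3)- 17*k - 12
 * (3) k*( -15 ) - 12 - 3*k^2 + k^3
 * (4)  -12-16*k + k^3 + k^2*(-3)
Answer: 4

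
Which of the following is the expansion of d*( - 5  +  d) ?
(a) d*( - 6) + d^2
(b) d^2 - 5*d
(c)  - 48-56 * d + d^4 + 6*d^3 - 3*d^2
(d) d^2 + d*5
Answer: b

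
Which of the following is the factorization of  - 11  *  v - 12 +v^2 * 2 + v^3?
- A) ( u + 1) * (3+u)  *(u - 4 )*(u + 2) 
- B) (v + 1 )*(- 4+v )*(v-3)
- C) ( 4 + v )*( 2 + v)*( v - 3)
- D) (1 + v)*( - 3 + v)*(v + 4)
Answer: D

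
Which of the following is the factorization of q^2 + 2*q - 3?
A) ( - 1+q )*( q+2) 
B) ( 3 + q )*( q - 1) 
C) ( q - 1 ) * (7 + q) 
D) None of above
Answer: B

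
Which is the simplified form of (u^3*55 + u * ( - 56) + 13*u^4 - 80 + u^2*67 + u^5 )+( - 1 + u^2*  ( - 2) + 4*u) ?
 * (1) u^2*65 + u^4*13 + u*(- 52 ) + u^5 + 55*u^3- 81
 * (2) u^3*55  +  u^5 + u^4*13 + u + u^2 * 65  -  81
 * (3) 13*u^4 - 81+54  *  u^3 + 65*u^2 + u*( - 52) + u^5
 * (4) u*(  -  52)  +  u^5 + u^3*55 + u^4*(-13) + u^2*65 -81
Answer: 1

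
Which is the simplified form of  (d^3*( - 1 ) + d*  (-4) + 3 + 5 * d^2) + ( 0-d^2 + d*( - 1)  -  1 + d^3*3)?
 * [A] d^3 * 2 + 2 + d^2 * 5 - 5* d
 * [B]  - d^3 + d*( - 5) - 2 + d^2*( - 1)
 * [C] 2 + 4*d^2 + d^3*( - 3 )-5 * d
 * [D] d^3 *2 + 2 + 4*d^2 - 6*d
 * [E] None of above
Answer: E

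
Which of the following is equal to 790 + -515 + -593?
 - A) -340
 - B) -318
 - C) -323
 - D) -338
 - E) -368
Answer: B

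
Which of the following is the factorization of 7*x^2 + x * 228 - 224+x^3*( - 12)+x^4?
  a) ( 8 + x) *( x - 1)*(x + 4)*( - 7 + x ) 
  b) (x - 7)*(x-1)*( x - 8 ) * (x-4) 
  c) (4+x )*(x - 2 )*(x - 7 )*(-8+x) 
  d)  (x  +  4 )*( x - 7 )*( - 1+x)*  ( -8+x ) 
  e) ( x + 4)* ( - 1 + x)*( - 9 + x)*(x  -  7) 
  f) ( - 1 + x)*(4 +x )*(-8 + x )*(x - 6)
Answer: d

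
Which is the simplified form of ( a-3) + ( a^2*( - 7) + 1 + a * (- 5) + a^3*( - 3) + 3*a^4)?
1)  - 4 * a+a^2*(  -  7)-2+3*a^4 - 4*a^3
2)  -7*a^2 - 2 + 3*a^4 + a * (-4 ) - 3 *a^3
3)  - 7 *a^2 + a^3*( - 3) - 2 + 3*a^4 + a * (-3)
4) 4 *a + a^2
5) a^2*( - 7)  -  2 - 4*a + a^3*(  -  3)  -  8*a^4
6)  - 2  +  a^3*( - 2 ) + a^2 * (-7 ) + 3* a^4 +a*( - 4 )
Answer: 2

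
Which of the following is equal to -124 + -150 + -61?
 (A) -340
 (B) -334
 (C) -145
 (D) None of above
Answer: D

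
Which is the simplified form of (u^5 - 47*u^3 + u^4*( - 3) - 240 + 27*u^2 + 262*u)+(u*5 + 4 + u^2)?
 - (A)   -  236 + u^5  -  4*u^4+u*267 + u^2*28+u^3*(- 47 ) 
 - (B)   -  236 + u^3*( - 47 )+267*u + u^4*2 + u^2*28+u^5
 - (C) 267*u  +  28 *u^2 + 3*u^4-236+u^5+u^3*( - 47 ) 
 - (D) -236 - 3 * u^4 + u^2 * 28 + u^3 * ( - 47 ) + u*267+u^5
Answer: D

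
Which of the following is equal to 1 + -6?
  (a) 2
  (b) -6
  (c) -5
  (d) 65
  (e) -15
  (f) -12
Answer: c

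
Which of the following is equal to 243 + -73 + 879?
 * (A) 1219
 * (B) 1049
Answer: B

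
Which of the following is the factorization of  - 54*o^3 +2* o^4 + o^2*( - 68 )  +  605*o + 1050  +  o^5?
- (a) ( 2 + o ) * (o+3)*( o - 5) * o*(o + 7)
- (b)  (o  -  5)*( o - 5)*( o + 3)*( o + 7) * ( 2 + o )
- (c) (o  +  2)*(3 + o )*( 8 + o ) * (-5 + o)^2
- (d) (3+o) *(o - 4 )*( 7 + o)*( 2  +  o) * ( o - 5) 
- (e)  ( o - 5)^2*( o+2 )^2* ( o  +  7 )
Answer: b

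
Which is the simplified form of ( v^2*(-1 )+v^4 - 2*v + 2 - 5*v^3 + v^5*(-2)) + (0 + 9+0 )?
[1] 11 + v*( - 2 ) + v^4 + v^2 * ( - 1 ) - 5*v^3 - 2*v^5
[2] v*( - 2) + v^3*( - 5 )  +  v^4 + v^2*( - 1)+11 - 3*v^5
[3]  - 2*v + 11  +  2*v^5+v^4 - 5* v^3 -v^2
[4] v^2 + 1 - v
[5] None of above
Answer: 1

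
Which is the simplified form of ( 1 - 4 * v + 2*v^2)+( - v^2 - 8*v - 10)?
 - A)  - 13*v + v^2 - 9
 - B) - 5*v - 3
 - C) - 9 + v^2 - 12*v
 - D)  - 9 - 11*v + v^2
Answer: C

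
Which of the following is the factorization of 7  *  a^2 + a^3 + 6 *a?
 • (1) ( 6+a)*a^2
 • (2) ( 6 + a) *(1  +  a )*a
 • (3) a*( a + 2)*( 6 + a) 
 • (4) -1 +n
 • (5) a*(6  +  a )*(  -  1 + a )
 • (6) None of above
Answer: 2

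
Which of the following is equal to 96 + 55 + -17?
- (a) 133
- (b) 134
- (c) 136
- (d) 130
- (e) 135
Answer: b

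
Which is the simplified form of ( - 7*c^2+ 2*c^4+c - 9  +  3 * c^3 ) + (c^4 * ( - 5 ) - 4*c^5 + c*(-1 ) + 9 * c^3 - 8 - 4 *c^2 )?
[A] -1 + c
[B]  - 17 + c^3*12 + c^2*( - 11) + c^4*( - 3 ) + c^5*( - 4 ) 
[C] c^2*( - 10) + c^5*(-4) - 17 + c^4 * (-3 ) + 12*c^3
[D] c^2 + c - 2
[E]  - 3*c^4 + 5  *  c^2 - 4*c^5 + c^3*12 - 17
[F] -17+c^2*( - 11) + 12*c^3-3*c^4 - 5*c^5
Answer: B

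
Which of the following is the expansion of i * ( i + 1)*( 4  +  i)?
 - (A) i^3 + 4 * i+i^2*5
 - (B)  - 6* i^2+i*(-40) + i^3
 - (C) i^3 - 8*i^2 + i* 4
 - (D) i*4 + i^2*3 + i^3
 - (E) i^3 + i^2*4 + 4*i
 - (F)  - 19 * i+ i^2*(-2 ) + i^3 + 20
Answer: A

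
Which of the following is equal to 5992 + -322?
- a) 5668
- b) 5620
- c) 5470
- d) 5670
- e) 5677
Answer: d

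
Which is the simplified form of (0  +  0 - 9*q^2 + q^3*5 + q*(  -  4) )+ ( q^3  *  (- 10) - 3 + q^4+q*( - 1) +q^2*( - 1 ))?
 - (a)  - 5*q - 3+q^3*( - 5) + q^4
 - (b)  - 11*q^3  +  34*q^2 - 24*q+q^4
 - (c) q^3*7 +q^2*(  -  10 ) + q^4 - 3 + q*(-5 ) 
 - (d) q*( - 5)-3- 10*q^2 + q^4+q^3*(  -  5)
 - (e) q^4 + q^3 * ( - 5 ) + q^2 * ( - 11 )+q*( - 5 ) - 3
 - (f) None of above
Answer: d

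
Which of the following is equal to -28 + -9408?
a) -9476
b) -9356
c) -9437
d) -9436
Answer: d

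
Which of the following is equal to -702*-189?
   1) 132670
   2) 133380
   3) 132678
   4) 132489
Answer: 3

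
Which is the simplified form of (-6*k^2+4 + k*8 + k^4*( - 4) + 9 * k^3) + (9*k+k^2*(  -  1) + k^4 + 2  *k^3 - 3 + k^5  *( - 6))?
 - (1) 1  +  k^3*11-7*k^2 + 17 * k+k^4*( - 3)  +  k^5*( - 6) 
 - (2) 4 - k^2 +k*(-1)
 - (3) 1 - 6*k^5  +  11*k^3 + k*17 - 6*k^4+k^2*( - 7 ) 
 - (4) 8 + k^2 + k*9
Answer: 1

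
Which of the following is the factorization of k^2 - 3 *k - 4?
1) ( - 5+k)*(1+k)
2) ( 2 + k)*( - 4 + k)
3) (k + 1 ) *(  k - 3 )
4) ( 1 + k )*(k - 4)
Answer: 4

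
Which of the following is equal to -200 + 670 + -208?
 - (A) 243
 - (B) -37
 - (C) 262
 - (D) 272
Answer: C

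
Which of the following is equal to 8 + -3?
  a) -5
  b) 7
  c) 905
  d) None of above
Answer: d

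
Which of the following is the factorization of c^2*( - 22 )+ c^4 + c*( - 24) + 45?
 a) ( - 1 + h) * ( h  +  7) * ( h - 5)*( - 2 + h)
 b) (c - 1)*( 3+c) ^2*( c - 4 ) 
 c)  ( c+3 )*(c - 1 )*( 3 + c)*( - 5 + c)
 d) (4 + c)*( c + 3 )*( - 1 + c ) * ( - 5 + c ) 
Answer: c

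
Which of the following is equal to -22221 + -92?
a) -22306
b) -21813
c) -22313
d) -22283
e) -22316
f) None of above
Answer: c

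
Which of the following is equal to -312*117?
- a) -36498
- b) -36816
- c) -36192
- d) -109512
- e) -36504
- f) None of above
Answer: e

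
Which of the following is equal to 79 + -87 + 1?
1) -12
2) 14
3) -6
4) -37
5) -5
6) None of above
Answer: 6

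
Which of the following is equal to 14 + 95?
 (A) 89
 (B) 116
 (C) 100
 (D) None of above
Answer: D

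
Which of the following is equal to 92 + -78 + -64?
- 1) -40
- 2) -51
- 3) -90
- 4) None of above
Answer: 4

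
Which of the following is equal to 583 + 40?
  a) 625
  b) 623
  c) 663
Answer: b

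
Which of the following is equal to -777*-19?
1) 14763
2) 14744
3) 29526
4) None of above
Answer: 1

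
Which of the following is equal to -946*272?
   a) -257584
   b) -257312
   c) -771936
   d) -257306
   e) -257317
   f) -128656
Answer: b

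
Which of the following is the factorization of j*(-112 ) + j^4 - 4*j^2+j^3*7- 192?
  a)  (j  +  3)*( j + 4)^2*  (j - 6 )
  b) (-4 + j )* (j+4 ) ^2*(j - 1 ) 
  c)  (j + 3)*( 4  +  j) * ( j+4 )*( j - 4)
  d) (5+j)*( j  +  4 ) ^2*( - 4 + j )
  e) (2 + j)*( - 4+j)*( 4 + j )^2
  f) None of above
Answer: c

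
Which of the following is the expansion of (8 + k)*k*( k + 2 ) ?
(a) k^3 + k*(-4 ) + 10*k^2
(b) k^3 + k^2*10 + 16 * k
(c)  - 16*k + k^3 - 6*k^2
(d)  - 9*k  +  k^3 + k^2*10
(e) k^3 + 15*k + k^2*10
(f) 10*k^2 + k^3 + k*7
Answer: b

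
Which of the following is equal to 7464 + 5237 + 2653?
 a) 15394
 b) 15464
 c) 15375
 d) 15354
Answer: d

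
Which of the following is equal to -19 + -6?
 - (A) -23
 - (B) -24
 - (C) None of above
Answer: C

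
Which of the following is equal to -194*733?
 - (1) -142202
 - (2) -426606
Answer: 1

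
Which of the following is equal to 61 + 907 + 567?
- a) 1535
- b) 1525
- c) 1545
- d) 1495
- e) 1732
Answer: a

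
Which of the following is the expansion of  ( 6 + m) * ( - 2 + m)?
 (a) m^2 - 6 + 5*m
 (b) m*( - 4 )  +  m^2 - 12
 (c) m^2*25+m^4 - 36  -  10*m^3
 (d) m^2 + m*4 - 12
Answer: d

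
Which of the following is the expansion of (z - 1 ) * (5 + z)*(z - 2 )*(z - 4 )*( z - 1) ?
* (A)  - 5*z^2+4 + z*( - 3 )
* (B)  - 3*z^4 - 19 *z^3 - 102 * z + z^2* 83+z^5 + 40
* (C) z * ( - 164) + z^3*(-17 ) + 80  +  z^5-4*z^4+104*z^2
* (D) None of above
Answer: B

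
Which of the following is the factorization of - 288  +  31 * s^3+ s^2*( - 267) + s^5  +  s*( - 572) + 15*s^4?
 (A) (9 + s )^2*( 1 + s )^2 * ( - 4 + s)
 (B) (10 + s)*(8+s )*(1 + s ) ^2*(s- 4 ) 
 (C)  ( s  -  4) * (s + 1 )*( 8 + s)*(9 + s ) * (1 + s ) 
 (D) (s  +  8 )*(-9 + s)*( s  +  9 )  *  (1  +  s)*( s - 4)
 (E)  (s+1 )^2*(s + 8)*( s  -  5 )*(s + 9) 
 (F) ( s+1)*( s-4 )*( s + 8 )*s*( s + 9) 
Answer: C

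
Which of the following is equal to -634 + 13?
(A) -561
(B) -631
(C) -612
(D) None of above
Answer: D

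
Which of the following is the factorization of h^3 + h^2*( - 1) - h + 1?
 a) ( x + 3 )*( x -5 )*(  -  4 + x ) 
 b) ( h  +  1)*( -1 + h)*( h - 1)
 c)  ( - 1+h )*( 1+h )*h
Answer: b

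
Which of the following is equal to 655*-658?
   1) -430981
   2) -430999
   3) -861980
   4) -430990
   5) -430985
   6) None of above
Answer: 4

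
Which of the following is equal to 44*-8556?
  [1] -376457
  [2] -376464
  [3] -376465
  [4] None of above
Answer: 2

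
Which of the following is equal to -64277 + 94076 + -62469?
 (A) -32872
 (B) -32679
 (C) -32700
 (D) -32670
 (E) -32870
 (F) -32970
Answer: D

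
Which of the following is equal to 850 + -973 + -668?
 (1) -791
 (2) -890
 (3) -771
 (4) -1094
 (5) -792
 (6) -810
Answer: 1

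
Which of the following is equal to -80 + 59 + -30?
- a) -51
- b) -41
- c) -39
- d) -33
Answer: a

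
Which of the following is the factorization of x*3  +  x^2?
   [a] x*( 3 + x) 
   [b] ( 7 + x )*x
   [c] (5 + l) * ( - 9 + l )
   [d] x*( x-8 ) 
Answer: a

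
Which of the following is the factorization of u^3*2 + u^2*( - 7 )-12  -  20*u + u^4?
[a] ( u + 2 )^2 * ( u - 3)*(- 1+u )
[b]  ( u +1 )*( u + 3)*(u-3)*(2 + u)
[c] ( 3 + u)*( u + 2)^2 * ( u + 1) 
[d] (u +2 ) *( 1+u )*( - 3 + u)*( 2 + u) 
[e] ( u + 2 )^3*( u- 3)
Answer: d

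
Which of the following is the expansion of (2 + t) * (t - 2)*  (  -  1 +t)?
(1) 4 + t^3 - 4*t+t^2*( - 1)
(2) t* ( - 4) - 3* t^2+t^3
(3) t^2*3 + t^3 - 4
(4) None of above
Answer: 1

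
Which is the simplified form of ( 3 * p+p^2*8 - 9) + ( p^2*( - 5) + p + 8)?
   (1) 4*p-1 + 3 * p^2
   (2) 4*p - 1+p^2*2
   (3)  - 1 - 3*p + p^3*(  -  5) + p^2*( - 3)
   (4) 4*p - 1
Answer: 1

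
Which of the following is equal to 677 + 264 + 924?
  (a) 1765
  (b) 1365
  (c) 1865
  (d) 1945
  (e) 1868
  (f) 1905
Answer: c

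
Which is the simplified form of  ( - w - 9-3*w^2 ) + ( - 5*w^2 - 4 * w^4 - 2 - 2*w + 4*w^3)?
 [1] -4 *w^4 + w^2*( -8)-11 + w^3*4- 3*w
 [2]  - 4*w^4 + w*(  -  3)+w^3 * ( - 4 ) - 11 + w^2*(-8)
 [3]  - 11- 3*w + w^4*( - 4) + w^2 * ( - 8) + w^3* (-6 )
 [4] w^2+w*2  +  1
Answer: 1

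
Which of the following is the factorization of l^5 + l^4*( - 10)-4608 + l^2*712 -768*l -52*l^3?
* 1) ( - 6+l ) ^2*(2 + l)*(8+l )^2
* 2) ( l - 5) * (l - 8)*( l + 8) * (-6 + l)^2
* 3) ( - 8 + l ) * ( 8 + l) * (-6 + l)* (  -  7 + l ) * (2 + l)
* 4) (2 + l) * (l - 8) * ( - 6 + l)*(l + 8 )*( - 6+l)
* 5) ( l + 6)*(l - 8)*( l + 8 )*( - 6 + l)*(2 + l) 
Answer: 4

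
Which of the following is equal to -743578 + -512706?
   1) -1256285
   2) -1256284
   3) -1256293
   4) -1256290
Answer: 2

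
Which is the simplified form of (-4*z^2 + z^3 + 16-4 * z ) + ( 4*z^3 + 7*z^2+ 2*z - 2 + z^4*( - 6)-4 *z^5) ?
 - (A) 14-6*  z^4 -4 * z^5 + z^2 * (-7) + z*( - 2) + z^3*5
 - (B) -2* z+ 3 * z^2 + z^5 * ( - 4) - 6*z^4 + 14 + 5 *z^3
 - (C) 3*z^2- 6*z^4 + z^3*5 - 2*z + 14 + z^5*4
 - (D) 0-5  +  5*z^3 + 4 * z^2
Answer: B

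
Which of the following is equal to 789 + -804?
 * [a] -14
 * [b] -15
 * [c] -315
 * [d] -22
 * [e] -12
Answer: b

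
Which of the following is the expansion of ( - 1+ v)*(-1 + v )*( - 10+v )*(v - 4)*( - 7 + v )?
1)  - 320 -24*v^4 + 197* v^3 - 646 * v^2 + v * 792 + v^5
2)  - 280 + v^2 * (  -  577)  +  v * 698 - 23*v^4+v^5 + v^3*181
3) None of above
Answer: 2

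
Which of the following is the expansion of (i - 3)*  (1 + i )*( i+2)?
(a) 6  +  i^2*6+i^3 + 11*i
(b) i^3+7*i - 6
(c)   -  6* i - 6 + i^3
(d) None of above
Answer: d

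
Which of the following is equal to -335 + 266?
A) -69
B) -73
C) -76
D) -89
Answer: A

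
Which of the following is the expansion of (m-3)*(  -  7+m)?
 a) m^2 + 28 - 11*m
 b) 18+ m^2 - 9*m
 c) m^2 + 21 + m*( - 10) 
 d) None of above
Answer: c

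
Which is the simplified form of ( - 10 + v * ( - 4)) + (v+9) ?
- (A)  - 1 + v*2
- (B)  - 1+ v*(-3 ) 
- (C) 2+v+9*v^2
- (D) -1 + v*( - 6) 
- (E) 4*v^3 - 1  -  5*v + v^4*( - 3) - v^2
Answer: B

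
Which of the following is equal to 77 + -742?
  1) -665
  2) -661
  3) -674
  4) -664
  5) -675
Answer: 1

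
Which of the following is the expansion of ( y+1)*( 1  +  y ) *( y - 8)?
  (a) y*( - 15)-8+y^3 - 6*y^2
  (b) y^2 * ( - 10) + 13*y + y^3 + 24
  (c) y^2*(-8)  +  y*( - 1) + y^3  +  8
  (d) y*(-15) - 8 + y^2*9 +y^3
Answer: a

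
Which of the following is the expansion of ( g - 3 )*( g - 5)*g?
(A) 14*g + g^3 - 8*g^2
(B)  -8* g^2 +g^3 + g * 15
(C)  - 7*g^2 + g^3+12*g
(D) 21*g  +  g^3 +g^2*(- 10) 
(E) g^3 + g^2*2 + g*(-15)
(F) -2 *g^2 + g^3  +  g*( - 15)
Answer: B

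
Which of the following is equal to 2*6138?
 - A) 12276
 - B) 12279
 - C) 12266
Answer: A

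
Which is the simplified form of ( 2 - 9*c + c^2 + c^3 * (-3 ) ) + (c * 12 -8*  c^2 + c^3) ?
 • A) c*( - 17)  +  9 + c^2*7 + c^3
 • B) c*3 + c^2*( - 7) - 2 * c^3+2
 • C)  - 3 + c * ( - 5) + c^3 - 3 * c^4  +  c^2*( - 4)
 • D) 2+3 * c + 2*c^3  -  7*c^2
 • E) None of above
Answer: B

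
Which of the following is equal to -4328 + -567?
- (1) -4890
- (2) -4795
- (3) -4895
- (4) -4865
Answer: 3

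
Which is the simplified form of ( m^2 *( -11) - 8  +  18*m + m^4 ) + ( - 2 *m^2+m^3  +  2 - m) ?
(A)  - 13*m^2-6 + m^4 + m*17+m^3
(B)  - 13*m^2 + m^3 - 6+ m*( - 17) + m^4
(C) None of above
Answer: A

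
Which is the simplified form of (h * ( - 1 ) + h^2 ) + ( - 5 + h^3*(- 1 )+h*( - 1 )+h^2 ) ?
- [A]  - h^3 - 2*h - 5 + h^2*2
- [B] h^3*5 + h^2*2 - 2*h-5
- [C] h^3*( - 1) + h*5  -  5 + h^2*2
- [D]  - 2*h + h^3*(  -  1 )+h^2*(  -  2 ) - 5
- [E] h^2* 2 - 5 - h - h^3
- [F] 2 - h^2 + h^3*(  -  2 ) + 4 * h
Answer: A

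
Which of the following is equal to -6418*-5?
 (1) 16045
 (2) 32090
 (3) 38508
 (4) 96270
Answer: 2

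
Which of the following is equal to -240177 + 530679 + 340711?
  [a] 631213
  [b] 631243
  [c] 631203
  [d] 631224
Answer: a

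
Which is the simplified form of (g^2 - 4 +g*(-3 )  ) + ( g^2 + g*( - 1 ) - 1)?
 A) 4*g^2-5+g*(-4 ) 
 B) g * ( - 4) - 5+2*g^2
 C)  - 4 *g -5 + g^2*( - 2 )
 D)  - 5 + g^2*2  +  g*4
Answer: B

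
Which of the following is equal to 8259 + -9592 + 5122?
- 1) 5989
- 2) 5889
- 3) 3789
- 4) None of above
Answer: 3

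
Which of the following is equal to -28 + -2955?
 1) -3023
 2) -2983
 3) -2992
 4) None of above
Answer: 2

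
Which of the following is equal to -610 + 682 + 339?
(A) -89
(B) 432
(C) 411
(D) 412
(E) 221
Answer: C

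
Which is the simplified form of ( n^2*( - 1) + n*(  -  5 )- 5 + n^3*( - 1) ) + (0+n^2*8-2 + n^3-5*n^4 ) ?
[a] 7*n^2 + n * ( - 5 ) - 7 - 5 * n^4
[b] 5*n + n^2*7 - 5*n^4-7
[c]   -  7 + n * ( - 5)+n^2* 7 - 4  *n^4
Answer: a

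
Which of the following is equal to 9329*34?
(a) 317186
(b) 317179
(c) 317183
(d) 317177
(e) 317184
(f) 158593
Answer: a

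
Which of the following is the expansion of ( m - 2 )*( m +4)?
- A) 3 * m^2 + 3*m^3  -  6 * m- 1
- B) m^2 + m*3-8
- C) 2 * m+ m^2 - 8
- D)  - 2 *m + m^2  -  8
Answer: C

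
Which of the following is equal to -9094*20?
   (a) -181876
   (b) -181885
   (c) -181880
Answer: c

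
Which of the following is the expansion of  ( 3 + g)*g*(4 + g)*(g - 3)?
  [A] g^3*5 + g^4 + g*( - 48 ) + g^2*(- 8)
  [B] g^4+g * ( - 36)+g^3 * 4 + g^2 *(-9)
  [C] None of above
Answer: B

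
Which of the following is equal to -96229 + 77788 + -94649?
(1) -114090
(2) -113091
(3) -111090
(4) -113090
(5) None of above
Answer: 4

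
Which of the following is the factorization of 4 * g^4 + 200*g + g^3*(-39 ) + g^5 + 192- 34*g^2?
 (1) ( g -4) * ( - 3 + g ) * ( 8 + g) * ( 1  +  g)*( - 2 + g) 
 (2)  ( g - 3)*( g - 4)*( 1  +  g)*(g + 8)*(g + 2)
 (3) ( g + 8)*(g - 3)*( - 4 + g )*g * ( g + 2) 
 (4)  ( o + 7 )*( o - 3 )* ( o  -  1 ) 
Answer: 2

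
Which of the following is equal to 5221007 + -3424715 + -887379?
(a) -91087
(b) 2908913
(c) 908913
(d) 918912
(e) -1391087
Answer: c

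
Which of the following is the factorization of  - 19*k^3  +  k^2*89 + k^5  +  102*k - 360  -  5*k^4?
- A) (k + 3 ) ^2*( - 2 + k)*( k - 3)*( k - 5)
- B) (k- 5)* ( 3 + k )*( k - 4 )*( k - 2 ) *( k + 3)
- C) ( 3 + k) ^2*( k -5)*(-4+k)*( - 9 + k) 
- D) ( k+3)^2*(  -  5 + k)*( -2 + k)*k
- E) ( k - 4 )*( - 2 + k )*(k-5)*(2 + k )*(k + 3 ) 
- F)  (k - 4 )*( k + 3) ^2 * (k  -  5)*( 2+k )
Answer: B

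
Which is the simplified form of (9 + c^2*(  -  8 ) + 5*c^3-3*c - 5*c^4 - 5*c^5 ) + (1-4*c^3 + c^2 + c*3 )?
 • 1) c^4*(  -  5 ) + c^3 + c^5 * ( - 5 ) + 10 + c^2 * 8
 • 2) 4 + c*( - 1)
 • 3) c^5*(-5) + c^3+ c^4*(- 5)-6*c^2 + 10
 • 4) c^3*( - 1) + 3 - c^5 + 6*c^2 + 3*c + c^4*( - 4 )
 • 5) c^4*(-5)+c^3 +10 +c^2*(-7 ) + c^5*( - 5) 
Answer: 5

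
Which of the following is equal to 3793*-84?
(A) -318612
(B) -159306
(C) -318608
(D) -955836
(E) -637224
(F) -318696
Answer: A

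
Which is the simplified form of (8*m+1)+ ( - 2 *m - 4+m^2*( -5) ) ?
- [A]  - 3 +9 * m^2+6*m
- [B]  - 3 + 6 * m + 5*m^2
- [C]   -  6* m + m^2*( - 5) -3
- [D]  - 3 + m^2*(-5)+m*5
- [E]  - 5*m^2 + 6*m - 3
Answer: E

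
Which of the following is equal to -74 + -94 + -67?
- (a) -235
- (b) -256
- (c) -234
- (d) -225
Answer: a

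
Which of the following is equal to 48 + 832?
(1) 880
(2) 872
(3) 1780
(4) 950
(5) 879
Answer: 1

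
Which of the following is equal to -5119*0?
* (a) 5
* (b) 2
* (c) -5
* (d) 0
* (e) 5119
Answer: d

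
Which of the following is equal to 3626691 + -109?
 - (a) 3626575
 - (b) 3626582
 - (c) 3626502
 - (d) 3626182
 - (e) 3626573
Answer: b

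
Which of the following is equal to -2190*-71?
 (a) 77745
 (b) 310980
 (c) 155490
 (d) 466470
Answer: c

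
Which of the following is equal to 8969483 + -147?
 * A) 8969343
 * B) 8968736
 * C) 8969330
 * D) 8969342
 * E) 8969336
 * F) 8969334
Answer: E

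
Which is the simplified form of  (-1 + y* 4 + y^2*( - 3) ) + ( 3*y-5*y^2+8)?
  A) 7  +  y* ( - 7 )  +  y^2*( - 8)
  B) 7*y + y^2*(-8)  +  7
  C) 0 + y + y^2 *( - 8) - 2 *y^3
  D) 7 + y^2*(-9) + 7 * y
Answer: B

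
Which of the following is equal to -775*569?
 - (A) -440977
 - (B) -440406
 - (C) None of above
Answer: C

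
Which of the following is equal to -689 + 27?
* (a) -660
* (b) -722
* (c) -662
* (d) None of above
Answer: c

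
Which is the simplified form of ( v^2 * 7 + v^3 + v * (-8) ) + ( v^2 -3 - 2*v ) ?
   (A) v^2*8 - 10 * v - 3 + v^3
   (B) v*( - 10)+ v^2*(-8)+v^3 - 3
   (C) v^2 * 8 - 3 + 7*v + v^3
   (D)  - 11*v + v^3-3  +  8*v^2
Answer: A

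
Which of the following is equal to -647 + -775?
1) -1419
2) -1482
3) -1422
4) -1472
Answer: 3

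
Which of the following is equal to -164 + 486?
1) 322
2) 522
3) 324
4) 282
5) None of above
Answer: 1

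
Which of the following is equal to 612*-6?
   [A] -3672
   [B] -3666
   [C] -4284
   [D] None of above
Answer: A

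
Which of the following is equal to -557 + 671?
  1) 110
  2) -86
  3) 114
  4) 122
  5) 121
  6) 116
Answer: 3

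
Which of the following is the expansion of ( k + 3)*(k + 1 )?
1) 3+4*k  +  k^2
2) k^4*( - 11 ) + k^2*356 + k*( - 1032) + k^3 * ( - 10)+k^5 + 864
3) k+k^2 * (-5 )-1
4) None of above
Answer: 1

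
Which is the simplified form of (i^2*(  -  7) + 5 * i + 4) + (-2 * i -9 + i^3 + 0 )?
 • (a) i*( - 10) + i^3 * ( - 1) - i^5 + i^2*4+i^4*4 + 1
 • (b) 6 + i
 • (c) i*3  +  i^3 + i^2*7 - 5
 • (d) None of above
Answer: d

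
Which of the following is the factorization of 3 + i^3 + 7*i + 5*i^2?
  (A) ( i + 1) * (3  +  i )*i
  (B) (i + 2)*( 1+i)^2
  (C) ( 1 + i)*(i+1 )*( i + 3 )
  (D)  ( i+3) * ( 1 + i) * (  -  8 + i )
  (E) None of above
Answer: C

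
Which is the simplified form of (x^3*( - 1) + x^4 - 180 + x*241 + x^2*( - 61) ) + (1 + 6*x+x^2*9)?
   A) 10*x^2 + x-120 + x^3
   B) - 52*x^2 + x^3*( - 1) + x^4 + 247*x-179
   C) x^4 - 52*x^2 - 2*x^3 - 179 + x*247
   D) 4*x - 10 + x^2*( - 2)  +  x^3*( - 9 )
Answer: B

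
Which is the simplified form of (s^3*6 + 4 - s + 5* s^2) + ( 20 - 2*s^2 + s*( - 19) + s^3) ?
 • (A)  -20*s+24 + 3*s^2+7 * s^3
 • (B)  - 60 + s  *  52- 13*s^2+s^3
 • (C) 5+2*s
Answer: A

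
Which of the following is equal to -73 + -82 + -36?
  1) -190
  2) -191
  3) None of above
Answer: 2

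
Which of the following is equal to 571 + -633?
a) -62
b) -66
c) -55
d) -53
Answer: a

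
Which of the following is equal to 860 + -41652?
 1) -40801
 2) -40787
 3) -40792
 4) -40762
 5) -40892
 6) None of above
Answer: 3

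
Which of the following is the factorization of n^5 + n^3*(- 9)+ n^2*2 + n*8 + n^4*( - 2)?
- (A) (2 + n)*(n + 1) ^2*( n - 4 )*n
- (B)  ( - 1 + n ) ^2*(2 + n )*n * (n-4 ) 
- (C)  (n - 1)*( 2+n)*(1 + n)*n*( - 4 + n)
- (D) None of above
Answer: C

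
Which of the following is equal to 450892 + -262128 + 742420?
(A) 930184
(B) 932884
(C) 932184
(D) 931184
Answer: D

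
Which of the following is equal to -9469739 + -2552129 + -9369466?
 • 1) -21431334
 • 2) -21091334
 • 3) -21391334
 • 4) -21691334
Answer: 3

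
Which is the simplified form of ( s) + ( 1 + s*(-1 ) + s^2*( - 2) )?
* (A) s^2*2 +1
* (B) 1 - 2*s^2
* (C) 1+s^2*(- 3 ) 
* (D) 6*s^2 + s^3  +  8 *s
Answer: B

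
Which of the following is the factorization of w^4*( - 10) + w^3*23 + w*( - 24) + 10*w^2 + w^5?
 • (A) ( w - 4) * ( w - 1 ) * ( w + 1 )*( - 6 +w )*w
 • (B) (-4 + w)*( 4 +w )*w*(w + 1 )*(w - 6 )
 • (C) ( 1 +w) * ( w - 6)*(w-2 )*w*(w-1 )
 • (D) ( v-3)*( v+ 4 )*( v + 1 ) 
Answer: A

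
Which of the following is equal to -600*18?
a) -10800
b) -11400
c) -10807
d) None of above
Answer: a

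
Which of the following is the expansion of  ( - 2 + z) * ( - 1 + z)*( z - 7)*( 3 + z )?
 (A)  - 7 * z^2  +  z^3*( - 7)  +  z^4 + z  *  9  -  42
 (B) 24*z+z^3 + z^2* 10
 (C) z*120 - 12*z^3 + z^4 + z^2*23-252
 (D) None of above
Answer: D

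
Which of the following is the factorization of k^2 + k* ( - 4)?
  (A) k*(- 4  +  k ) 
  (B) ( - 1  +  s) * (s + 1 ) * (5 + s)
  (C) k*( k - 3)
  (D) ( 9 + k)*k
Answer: A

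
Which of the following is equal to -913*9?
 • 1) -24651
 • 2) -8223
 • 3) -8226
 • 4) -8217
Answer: 4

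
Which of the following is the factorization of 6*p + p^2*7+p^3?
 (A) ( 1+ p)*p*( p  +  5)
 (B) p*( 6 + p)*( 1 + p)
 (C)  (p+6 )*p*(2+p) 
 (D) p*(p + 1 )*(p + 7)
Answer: B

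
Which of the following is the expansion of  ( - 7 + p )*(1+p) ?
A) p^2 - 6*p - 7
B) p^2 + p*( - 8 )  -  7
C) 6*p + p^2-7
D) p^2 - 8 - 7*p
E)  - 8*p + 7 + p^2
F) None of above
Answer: A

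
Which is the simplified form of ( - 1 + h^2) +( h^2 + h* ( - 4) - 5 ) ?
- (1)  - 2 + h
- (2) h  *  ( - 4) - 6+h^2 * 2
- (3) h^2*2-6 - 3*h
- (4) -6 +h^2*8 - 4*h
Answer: 2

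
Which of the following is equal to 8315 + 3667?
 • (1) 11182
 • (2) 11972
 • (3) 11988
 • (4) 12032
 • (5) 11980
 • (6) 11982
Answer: 6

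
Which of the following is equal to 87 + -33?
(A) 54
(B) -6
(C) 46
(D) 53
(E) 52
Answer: A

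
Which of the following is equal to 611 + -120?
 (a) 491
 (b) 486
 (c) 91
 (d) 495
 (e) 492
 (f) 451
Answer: a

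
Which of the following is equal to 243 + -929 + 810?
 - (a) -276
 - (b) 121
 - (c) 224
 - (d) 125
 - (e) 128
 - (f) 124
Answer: f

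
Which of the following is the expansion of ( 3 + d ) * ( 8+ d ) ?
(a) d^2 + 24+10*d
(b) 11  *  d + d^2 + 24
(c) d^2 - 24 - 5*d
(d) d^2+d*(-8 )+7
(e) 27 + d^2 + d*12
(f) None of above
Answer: b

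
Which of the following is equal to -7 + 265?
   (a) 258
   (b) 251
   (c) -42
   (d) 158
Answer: a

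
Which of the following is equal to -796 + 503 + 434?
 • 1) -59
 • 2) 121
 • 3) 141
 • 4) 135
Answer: 3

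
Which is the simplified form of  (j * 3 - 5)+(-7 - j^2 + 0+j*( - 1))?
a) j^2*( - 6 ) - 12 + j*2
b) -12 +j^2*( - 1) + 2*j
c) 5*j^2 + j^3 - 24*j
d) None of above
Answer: b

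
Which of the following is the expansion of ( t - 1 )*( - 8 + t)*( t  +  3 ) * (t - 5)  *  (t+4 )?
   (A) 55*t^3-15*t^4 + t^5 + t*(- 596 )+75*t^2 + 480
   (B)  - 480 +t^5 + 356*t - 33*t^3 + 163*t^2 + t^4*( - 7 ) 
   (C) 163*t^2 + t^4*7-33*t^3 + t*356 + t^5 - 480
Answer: B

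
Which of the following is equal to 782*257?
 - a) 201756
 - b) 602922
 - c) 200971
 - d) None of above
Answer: d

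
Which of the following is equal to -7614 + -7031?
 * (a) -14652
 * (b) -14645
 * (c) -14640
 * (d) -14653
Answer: b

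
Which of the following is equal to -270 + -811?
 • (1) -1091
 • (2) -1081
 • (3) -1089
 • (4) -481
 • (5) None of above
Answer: 2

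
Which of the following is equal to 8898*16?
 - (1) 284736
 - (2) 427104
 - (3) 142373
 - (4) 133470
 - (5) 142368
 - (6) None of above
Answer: 5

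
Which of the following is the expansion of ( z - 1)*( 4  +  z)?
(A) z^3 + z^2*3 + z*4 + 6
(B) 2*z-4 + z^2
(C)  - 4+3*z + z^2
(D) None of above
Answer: C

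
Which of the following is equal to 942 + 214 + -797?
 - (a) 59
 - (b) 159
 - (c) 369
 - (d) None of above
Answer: d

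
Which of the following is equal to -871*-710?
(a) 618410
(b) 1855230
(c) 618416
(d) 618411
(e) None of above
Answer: a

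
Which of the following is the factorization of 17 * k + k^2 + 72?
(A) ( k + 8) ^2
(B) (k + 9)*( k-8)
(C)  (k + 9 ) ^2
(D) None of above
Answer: D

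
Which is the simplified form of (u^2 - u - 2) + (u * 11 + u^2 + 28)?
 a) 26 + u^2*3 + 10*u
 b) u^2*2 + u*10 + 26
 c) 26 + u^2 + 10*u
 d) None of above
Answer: b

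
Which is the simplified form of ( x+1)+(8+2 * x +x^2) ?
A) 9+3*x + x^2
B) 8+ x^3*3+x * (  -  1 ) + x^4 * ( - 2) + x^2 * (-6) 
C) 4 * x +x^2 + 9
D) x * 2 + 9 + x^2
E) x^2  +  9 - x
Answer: A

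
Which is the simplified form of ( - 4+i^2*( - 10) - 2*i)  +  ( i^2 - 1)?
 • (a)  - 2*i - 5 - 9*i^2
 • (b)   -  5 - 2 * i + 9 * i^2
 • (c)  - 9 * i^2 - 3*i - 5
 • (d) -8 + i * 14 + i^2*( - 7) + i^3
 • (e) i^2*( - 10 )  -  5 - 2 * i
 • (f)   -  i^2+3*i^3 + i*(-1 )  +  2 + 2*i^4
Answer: a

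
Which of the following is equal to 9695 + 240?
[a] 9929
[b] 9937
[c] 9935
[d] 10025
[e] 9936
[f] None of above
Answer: c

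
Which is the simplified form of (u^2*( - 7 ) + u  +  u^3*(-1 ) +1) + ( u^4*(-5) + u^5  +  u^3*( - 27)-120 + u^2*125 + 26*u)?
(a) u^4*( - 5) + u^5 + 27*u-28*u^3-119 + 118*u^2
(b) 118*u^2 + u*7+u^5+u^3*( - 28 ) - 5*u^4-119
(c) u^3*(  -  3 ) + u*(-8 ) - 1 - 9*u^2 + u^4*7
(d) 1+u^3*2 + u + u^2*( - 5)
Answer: a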